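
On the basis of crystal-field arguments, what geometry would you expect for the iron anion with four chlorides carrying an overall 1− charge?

tetrahedral

Summing ligand charges against the −1 overall charge gives an oxidation state of +3 for iron.
Group 8 minus oxidation state 3 gives a d⁵ configuration.
Coordination number: 4.
Chloride is a weak-field ligand.
A high-spin d⁵ ion has zero CFSE in either geometry, so four ligands adopt the sterically favoured tetrahedral geometry.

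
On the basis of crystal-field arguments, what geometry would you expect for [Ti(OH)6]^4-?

octahedral

Each hydroxide is −1; balancing the −4 overall charge requires Ti(II).
Ti sits in group 4, so the d-electron count is 4 − 2 = 2.
Coordination number: 6.
Six donors around a single metal centre give an octahedral coordination sphere.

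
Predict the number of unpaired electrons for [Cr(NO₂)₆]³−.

Ligand charges: each nitro (N-bound nitrite) is −1. With an overall charge of −3 the chromium centre must be in the +3 oxidation state.
Chromium is a group-6 element; Cr(III) is therefore d³.
In an octahedral field the d³ configuration is t₂g³e_g⁰ (only one arrangement possible), giving 3 unpaired electrons.

3 unpaired electrons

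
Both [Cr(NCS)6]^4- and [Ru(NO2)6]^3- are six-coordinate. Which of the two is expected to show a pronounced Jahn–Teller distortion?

[Cr(NCS)6]^4-: Each isothiocyanate is −1; balancing the −4 overall charge requires Cr(II). Chromium is a group-6 element; Cr(II) is therefore d⁴. Isothiocyanate is a weak-field ligand for a first-row metal, so the complex is high-spin. The t₂g³e_g¹ (high-spin) configuration has an unevenly filled e_g set; the Jahn–Teller theorem predicts a tetragonal distortion (typically axial elongation) to lift the degeneracy.
[Ru(NO2)6]^3-: Summing ligand charges against the −3 overall charge gives an oxidation state of +3 for ruthenium. Ruthenium is a group-8 element; Ru(III) is therefore d⁵. A 4d ion has a large Δₒ and is invariably low-spin. The d⁵ configuration leaves the e_g set evenly filled (or empty) — no strong Jahn–Teller driving force.

[Cr(NCS)6]^4-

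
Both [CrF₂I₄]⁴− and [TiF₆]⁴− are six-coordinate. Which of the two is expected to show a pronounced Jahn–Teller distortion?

[CrF₂I₄]⁴−

[CrF₂I₄]⁴−: Each fluoride is −1; each iodide is −1; balancing the −4 overall charge requires Cr(II). Chromium is a group-6 element; Cr(II) is therefore d⁴. Fluoride and iodide are weak-field ligands for a first-row metal, so the complex is high-spin. The t₂g³e_g¹ (high-spin) configuration has an unevenly filled e_g set; the Jahn–Teller theorem predicts a tetragonal distortion (typically axial elongation) to lift the degeneracy.
[TiF₆]⁴−: Summing ligand charges against the −4 overall charge gives an oxidation state of +2 for titanium. Titanium is a group-4 element; Ti(II) is therefore d². The d² configuration leaves the e_g set evenly filled (or empty) — no strong Jahn–Teller driving force.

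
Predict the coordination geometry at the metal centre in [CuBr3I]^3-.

Summing ligand charges against the −3 overall charge gives an oxidation state of +1 for copper.
Group 11 minus oxidation state 1 gives a d¹⁰ configuration.
With 4 monodentate ligands the coordination number is 4.
A d¹⁰ ion has no crystal-field stabilisation preference between square planar and tetrahedral, so four ligands adopt the sterically favoured tetrahedral geometry.

tetrahedral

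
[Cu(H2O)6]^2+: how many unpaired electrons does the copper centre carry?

1 unpaired electron

Ligand charges: water is neutral. With an overall charge of +2 the copper centre must be in the +2 oxidation state.
Copper is a group-11 element; Cu(II) is therefore d⁹.
In an octahedral field the d⁹ configuration is t₂g⁶e_g³ (only one arrangement possible), giving 1 unpaired electron.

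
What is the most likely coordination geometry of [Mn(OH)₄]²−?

Ligand charges: each hydroxide is −1. With an overall charge of −2 the manganese centre must be in the +2 oxidation state.
Group 7 minus oxidation state 2 gives a d⁵ configuration.
With 4 monodentate ligands the coordination number is 4.
Hydroxide is a weak-field ligand.
A high-spin d⁵ ion has zero CFSE in either geometry, so four ligands adopt the sterically favoured tetrahedral geometry.

tetrahedral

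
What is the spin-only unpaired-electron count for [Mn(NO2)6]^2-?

3

Ligand charges: each nitro (N-bound nitrite) is −1. With an overall charge of −2 the manganese centre must be in the +4 oxidation state.
Mn sits in group 7, so the d-electron count is 7 − 4 = 3.
In an octahedral field the d³ configuration is t₂g³e_g⁰ (only one arrangement possible), giving 3 unpaired electrons.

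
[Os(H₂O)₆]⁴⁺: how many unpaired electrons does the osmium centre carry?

2 unpaired electrons

Water is neutral; balancing the +4 overall charge requires Os(IV).
Os sits in group 8, so the d-electron count is 8 − 4 = 4.
The spin state decides the count: a 5d ion has a large Δₒ and is invariably low-spin.
An octahedral low-spin d⁴ ion is t₂g⁴e_g⁰, giving 2 unpaired electrons.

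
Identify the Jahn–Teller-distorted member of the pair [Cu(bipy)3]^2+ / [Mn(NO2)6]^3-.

[Cu(bipy)3]^2+

[Cu(bipy)3]^2+: Ligand charges: 2,2′-bipyridine is neutral. With an overall charge of +2 the copper centre must be in the +2 oxidation state. Group 11 minus oxidation state 2 gives a d⁹ configuration. The t₂g⁶e_g³ configuration has an unevenly filled e_g set; the Jahn–Teller theorem predicts a tetragonal distortion (typically axial elongation) to lift the degeneracy.
[Mn(NO2)6]^3-: Summing ligand charges against the −3 overall charge gives an oxidation state of +3 for manganese. Mn sits in group 7, so the d-electron count is 7 − 3 = 4. Nitro (N-bound nitrite) is a strong-field ligand (high in the spectrochemical series) for a first-row metal, so the complex is low-spin. The d⁴ configuration leaves the e_g set evenly filled (or empty) — no strong Jahn–Teller driving force.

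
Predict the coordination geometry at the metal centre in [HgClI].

linear

Ligand charges: each chloride is −1; each iodide is −1. With an overall charge of 0 the mercury centre must be in the +2 oxidation state.
Mercury is a group-12 element; Hg(II) is therefore d¹⁰.
Coordination number: 2.
A d¹⁰ ion with only two ligands adopts a linear arrangement (sp hybridisation; no CFSE preference).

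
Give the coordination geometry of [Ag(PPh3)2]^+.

Summing ligand charges against the +1 overall charge gives an oxidation state of +1 for silver.
Silver is a group-11 element; Ag(I) is therefore d¹⁰.
Coordination number: 2.
A d¹⁰ ion with only two ligands adopts a linear arrangement (sp hybridisation; no CFSE preference).

linear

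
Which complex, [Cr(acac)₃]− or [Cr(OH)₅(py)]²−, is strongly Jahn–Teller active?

[Cr(acac)₃]−: Ligand charges: each acetylacetonate is −1. With an overall charge of −1 the chromium centre must be in the +2 oxidation state. Group 6 minus oxidation state 2 gives a d⁴ configuration. Acetylacetonate is a weak-field ligand for a first-row metal, so the complex is high-spin. The t₂g³e_g¹ (high-spin) configuration has an unevenly filled e_g set; the Jahn–Teller theorem predicts a tetragonal distortion (typically axial elongation) to lift the degeneracy.
[Cr(OH)₅(py)]²−: Each hydroxide is −1; pyridine is neutral; balancing the −2 overall charge requires Cr(III). Chromium is a group-6 element; Cr(III) is therefore d³. The d³ configuration leaves the e_g set evenly filled (or empty) — no strong Jahn–Teller driving force.

[Cr(acac)₃]−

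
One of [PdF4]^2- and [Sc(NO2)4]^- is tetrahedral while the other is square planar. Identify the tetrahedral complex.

[Sc(NO2)4]^-

For [PdF4]^2-: Ligand charges: each fluoride is −1. With an overall charge of −2 the palladium centre must be in the +2 oxidation state. Palladium is a group-10 element; Pd(II) is therefore d⁸. A 4d d⁸ ion has a large crystal-field splitting; square planar leaves the high-energy d_{x²−y²} orbital empty and maximises CFSE. → square planar.
For [Sc(NO2)4]^-: Ligand charges: each nitro (N-bound nitrite) is −1. With an overall charge of −1 the scandium centre must be in the +3 oxidation state. Group 3 minus oxidation state 3 gives a d⁰ configuration. A d⁰ ion has no crystal-field stabilisation preference between square planar and tetrahedral, so four ligands adopt the sterically favoured tetrahedral geometry. → tetrahedral.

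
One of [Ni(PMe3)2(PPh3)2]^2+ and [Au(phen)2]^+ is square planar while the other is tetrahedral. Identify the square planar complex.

For [Ni(PMe3)2(PPh3)2]^2+: Summing ligand charges against the +2 overall charge gives an oxidation state of +2 for nickel. Ni sits in group 10, so the d-electron count is 10 − 2 = 8. Trimethylphosphine and triphenylphosphine are strong-field ligands (high in the spectrochemical series). A 3d d⁸ ion with strong-field ligands gains enough CFSE to favour square planar over tetrahedral. → square planar.
For [Au(phen)2]^+: 1,10-phenanthroline is neutral; balancing the +1 overall charge requires Au(I). Group 11 minus oxidation state 1 gives a d¹⁰ configuration. A d¹⁰ ion has no crystal-field stabilisation preference between square planar and tetrahedral, so four ligands adopt the sterically favoured tetrahedral geometry. → tetrahedral.

[Ni(PMe3)2(PPh3)2]^2+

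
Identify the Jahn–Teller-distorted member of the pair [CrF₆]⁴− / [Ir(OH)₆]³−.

[CrF₆]⁴−

[CrF₆]⁴−: Summing ligand charges against the −4 overall charge gives an oxidation state of +2 for chromium. Group 6 minus oxidation state 2 gives a d⁴ configuration. Fluoride is a weak-field ligand for a first-row metal, so the complex is high-spin. The t₂g³e_g¹ (high-spin) configuration has an unevenly filled e_g set; the Jahn–Teller theorem predicts a tetragonal distortion (typically axial elongation) to lift the degeneracy.
[Ir(OH)₆]³−: Summing ligand charges against the −3 overall charge gives an oxidation state of +3 for iridium. Iridium is a group-9 element; Ir(III) is therefore d⁶. A 5d ion has a large Δₒ and is invariably low-spin. The d⁶ configuration leaves the e_g set evenly filled (or empty) — no strong Jahn–Teller driving force.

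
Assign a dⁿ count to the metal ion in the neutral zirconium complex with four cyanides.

Summing ligand charges against the 0 overall charge gives an oxidation state of +4 for zirconium.
Group 4 minus oxidation state 4 gives a d⁰ configuration.

d⁰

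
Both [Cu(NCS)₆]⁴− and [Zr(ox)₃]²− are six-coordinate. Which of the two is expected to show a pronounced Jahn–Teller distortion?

[Cu(NCS)₆]⁴−: Summing ligand charges against the −4 overall charge gives an oxidation state of +2 for copper. Copper is a group-11 element; Cu(II) is therefore d⁹. The t₂g⁶e_g³ configuration has an unevenly filled e_g set; the Jahn–Teller theorem predicts a tetragonal distortion (typically axial elongation) to lift the degeneracy.
[Zr(ox)₃]²−: Ligand charges: each oxalate is −2. With an overall charge of −2 the zirconium centre must be in the +4 oxidation state. Zr sits in group 4, so the d-electron count is 4 − 4 = 0. The d⁰ configuration leaves the e_g set evenly filled (or empty) — no strong Jahn–Teller driving force.

[Cu(NCS)₆]⁴−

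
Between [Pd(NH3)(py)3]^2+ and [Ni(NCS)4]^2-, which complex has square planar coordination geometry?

[Pd(NH3)(py)3]^2+

For [Pd(NH3)(py)3]^2+: Ammonia is neutral; pyridine is neutral; balancing the +2 overall charge requires Pd(II). Group 10 minus oxidation state 2 gives a d⁸ configuration. A 4d d⁸ ion has a large crystal-field splitting; square planar leaves the high-energy d_{x²−y²} orbital empty and maximises CFSE. → square planar.
For [Ni(NCS)4]^2-: Summing ligand charges against the −2 overall charge gives an oxidation state of +2 for nickel. Group 10 minus oxidation state 2 gives a d⁸ configuration. Isothiocyanate is a weak-field ligand. With weak-field ligands the CFSE gain from square planar is small, so a 3d d⁸ ion takes the sterically preferred tetrahedral geometry. → tetrahedral.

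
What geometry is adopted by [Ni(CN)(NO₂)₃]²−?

square planar

Each cyanide is −1; each nitro (N-bound nitrite) is −1; balancing the −2 overall charge requires Ni(II).
Ni sits in group 10, so the d-electron count is 10 − 2 = 8.
Coordination number: 4.
Cyanide and nitro (N-bound nitrite) are strong-field ligands (high in the spectrochemical series).
A 3d d⁸ ion with strong-field ligands gains enough CFSE to favour square planar over tetrahedral.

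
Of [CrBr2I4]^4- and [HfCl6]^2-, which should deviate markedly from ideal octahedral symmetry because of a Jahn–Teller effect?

[CrBr2I4]^4-

[CrBr2I4]^4-: Each bromide is −1; each iodide is −1; balancing the −4 overall charge requires Cr(II). Chromium is a group-6 element; Cr(II) is therefore d⁴. Bromide and iodide are weak-field ligands for a first-row metal, so the complex is high-spin. The t₂g³e_g¹ (high-spin) configuration has an unevenly filled e_g set; the Jahn–Teller theorem predicts a tetragonal distortion (typically axial elongation) to lift the degeneracy.
[HfCl6]^2-: Ligand charges: each chloride is −1. With an overall charge of −2 the hafnium centre must be in the +4 oxidation state. Hf sits in group 4, so the d-electron count is 4 − 4 = 0. The d⁰ configuration leaves the e_g set evenly filled (or empty) — no strong Jahn–Teller driving force.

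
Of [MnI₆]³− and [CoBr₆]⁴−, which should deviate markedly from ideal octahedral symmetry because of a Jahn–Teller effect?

[MnI₆]³−: Summing ligand charges against the −3 overall charge gives an oxidation state of +3 for manganese. Manganese is a group-7 element; Mn(III) is therefore d⁴. Iodide is a weak-field ligand for a first-row metal, so the complex is high-spin. The t₂g³e_g¹ (high-spin) configuration has an unevenly filled e_g set; the Jahn–Teller theorem predicts a tetragonal distortion (typically axial elongation) to lift the degeneracy.
[CoBr₆]⁴−: Each bromide is −1; balancing the −4 overall charge requires Co(II). Co sits in group 9, so the d-electron count is 9 − 2 = 7. Bromide is a weak-field ligand for a first-row metal, so the complex is high-spin. The d⁷ configuration leaves the e_g set evenly filled (or empty) — no strong Jahn–Teller driving force.

[MnI₆]³−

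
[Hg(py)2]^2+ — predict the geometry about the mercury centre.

linear

Summing ligand charges against the +2 overall charge gives an oxidation state of +2 for mercury.
Group 12 minus oxidation state 2 gives a d¹⁰ configuration.
Coordination number: 2.
A d¹⁰ ion with only two ligands adopts a linear arrangement (sp hybridisation; no CFSE preference).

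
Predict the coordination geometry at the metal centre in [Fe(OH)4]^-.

tetrahedral

Each hydroxide is −1; balancing the −1 overall charge requires Fe(III).
Iron is a group-8 element; Fe(III) is therefore d⁵.
With 4 monodentate ligands the coordination number is 4.
Hydroxide is a weak-field ligand.
A high-spin d⁵ ion has zero CFSE in either geometry, so four ligands adopt the sterically favoured tetrahedral geometry.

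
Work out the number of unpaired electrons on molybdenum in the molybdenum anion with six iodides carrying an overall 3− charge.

Each iodide is −1; balancing the −3 overall charge requires Mo(III).
Molybdenum is a group-6 element; Mo(III) is therefore d³.
In an octahedral field the d³ configuration is t₂g³e_g⁰ (only one arrangement possible), giving 3 unpaired electrons.

3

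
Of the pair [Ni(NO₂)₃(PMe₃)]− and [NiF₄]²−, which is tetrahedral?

[NiF₄]²−

For [Ni(NO₂)₃(PMe₃)]−: Ligand charges: each nitro (N-bound nitrite) is −1; trimethylphosphine is neutral. With an overall charge of −1 the nickel centre must be in the +2 oxidation state. Ni sits in group 10, so the d-electron count is 10 − 2 = 8. Nitro (N-bound nitrite) and trimethylphosphine are strong-field ligands (high in the spectrochemical series). A 3d d⁸ ion with strong-field ligands gains enough CFSE to favour square planar over tetrahedral. → square planar.
For [NiF₄]²−: Summing ligand charges against the −2 overall charge gives an oxidation state of +2 for nickel. Group 10 minus oxidation state 2 gives a d⁸ configuration. Fluoride is a weak-field ligand. With weak-field ligands the CFSE gain from square planar is small, so a 3d d⁸ ion takes the sterically preferred tetrahedral geometry. → tetrahedral.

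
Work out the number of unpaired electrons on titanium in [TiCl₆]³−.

1

Ligand charges: each chloride is −1. With an overall charge of −3 the titanium centre must be in the +3 oxidation state.
Titanium is a group-4 element; Ti(III) is therefore d¹.
In an octahedral field the d¹ configuration is t₂g¹e_g⁰ (only one arrangement possible), giving 1 unpaired electron.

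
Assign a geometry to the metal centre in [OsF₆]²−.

Ligand charges: each fluoride is −1. With an overall charge of −2 the osmium centre must be in the +4 oxidation state.
Os sits in group 8, so the d-electron count is 8 − 4 = 4.
Coordination number: 6.
Six donors around a single metal centre give an octahedral coordination sphere.

octahedral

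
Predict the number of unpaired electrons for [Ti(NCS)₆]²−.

Ligand charges: each isothiocyanate is −1. With an overall charge of −2 the titanium centre must be in the +4 oxidation state.
Group 4 minus oxidation state 4 gives a d⁰ configuration.
In an octahedral field the d⁰ configuration is t₂g⁰e_g⁰, giving 0 unpaired electrons.

0 unpaired electrons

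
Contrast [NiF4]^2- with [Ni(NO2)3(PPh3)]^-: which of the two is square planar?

For [NiF4]^2-: Summing ligand charges against the −2 overall charge gives an oxidation state of +2 for nickel. Ni sits in group 10, so the d-electron count is 10 − 2 = 8. Fluoride is a weak-field ligand. With weak-field ligands the CFSE gain from square planar is small, so a 3d d⁸ ion takes the sterically preferred tetrahedral geometry. → tetrahedral.
For [Ni(NO2)3(PPh3)]^-: Summing ligand charges against the −1 overall charge gives an oxidation state of +2 for nickel. Group 10 minus oxidation state 2 gives a d⁸ configuration. Nitro (N-bound nitrite) and triphenylphosphine are strong-field ligands (high in the spectrochemical series). A 3d d⁸ ion with strong-field ligands gains enough CFSE to favour square planar over tetrahedral. → square planar.

[Ni(NO2)3(PPh3)]^-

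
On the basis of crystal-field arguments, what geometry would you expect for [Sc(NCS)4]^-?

tetrahedral

Summing ligand charges against the −1 overall charge gives an oxidation state of +3 for scandium.
Scandium is a group-3 element; Sc(III) is therefore d⁰.
Coordination number: 4.
A d⁰ ion has no crystal-field stabilisation preference between square planar and tetrahedral, so four ligands adopt the sterically favoured tetrahedral geometry.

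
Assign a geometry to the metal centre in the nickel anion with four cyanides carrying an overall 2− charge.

square planar

Summing ligand charges against the −2 overall charge gives an oxidation state of +2 for nickel.
Group 10 minus oxidation state 2 gives a d⁸ configuration.
With 4 monodentate ligands the coordination number is 4.
Cyanide is a strong-field ligand (high in the spectrochemical series).
A 3d d⁸ ion with strong-field ligands gains enough CFSE to favour square planar over tetrahedral.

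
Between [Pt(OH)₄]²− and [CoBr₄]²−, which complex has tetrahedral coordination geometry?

[CoBr₄]²−

For [Pt(OH)₄]²−: Summing ligand charges against the −2 overall charge gives an oxidation state of +2 for platinum. Platinum is a group-10 element; Pt(II) is therefore d⁸. A 5d d⁸ ion has a large crystal-field splitting; square planar leaves the high-energy d_{x²−y²} orbital empty and maximises CFSE. → square planar.
For [CoBr₄]²−: Summing ligand charges against the −2 overall charge gives an oxidation state of +2 for cobalt. Group 9 minus oxidation state 2 gives a d⁷ configuration. For a high-spin 3d d⁷ ion with weak-field ligands the small Δₜ gives little square-planar CFSE advantage, so four ligands adopt the sterically favoured tetrahedral geometry. → tetrahedral.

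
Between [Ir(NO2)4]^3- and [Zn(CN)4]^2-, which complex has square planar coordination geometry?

[Ir(NO2)4]^3-

For [Ir(NO2)4]^3-: Ligand charges: each nitro (N-bound nitrite) is −1. With an overall charge of −3 the iridium centre must be in the +1 oxidation state. Iridium is a group-9 element; Ir(I) is therefore d⁸. A 5d d⁸ ion has a large crystal-field splitting; square planar leaves the high-energy d_{x²−y²} orbital empty and maximises CFSE. → square planar.
For [Zn(CN)4]^2-: Ligand charges: each cyanide is −1. With an overall charge of −2 the zinc centre must be in the +2 oxidation state. Zn sits in group 12, so the d-electron count is 12 − 2 = 10. A d¹⁰ ion has no crystal-field stabilisation preference between square planar and tetrahedral, so four ligands adopt the sterically favoured tetrahedral geometry. → tetrahedral.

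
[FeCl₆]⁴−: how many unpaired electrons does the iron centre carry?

4

Ligand charges: each chloride is −1. With an overall charge of −4 the iron centre must be in the +2 oxidation state.
Iron is a group-8 element; Fe(II) is therefore d⁶.
The spin state decides the count: Chloride is a weak-field ligand for a first-row metal, so the complex is high-spin.
An octahedral high-spin d⁶ ion is t₂g⁴e_g², giving 4 unpaired electrons.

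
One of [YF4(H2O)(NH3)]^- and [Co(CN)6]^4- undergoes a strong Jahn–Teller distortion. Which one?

[YF4(H2O)(NH3)]^-: Ligand charges: each fluoride is −1; water is neutral; ammonia is neutral. With an overall charge of −1 the yttrium centre must be in the +3 oxidation state. Group 3 minus oxidation state 3 gives a d⁰ configuration. The d⁰ configuration leaves the e_g set evenly filled (or empty) — no strong Jahn–Teller driving force.
[Co(CN)6]^4-: Each cyanide is −1; balancing the −4 overall charge requires Co(II). Group 9 minus oxidation state 2 gives a d⁷ configuration. Cyanide is a strong-field ligand (high in the spectrochemical series) for a first-row metal, so the complex is low-spin. The t₂g⁶e_g¹ (low-spin) configuration has an unevenly filled e_g set; the Jahn–Teller theorem predicts a tetragonal distortion (typically axial elongation) to lift the degeneracy.

[Co(CN)6]^4-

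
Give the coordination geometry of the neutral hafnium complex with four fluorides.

tetrahedral

Each fluoride is −1; balancing the 0 overall charge requires Hf(IV).
Group 4 minus oxidation state 4 gives a d⁰ configuration.
With 4 monodentate ligands the coordination number is 4.
A d⁰ ion has no crystal-field stabilisation preference between square planar and tetrahedral, so four ligands adopt the sterically favoured tetrahedral geometry.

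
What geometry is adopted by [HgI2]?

Summing ligand charges against the 0 overall charge gives an oxidation state of +2 for mercury.
Mercury is a group-12 element; Hg(II) is therefore d¹⁰.
Coordination number: 2.
A d¹⁰ ion with only two ligands adopts a linear arrangement (sp hybridisation; no CFSE preference).

linear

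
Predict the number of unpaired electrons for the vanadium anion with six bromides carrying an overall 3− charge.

Each bromide is −1; balancing the −3 overall charge requires V(III).
V sits in group 5, so the d-electron count is 5 − 3 = 2.
In an octahedral field the d² configuration is t₂g²e_g⁰ (only one arrangement possible), giving 2 unpaired electrons.

2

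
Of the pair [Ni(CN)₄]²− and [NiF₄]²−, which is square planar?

[Ni(CN)₄]²−

For [Ni(CN)₄]²−: Ligand charges: each cyanide is −1. With an overall charge of −2 the nickel centre must be in the +2 oxidation state. Nickel is a group-10 element; Ni(II) is therefore d⁸. Cyanide is a strong-field ligand (high in the spectrochemical series). A 3d d⁸ ion with strong-field ligands gains enough CFSE to favour square planar over tetrahedral. → square planar.
For [NiF₄]²−: Each fluoride is −1; balancing the −2 overall charge requires Ni(II). Ni sits in group 10, so the d-electron count is 10 − 2 = 8. Fluoride is a weak-field ligand. With weak-field ligands the CFSE gain from square planar is small, so a 3d d⁸ ion takes the sterically preferred tetrahedral geometry. → tetrahedral.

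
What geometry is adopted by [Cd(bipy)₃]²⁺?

octahedral

Ligand charges: 2,2′-bipyridine is neutral. With an overall charge of +2 the cadmium centre must be in the +2 oxidation state.
Cd sits in group 12, so the d-electron count is 12 − 2 = 10.
Counting donor atoms: 3×2,2′-bipyridine (bidentate) → 6 donors. Coordination number = 6.
Six donors around a single metal centre give an octahedral coordination sphere.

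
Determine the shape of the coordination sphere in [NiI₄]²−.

Summing ligand charges against the −2 overall charge gives an oxidation state of +2 for nickel.
Group 10 minus oxidation state 2 gives a d⁸ configuration.
Coordination number: 4.
Iodide is a weak-field ligand.
With weak-field ligands the CFSE gain from square planar is small, so a 3d d⁸ ion takes the sterically preferred tetrahedral geometry.

tetrahedral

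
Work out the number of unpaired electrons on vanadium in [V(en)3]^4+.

1 unpaired electron

Summing ligand charges against the +4 overall charge gives an oxidation state of +4 for vanadium.
Vanadium is a group-5 element; V(IV) is therefore d¹.
Counting donor atoms: 3×ethylenediamine (bidentate) → 6 donors. Coordination number = 6.
In an octahedral field the d¹ configuration is t₂g¹e_g⁰ (only one arrangement possible), giving 1 unpaired electron.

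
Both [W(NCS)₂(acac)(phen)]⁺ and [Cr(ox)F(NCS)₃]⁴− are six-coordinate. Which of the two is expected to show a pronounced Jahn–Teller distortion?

[W(NCS)₂(acac)(phen)]⁺: Ligand charges: each isothiocyanate is −1; each acetylacetonate is −1; 1,10-phenanthroline is neutral. With an overall charge of +1 the tungsten centre must be in the +4 oxidation state. Tungsten is a group-6 element; W(IV) is therefore d². The d² configuration leaves the e_g set evenly filled (or empty) — no strong Jahn–Teller driving force.
[Cr(ox)F(NCS)₃]⁴−: Summing ligand charges against the −4 overall charge gives an oxidation state of +2 for chromium. Group 6 minus oxidation state 2 gives a d⁴ configuration. Fluoride, isothiocyanate, and oxalate are weak-field ligands for a first-row metal, so the complex is high-spin. The t₂g³e_g¹ (high-spin) configuration has an unevenly filled e_g set; the Jahn–Teller theorem predicts a tetragonal distortion (typically axial elongation) to lift the degeneracy.

[Cr(ox)F(NCS)₃]⁴−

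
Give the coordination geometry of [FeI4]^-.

tetrahedral

Summing ligand charges against the −1 overall charge gives an oxidation state of +3 for iron.
Iron is a group-8 element; Fe(III) is therefore d⁵.
Coordination number: 4.
Iodide is a weak-field ligand.
A high-spin d⁵ ion has zero CFSE in either geometry, so four ligands adopt the sterically favoured tetrahedral geometry.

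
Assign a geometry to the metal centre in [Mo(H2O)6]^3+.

Ligand charges: water is neutral. With an overall charge of +3 the molybdenum centre must be in the +3 oxidation state.
Group 6 minus oxidation state 3 gives a d³ configuration.
With 6 monodentate ligands the coordination number is 6.
Six donors around a single metal centre give an octahedral coordination sphere.

octahedral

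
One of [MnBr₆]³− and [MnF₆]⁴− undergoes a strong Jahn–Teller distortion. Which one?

[MnBr₆]³−: Each bromide is −1; balancing the −3 overall charge requires Mn(III). Manganese is a group-7 element; Mn(III) is therefore d⁴. Bromide is a weak-field ligand for a first-row metal, so the complex is high-spin. The t₂g³e_g¹ (high-spin) configuration has an unevenly filled e_g set; the Jahn–Teller theorem predicts a tetragonal distortion (typically axial elongation) to lift the degeneracy.
[MnF₆]⁴−: Ligand charges: each fluoride is −1. With an overall charge of −4 the manganese centre must be in the +2 oxidation state. Manganese is a group-7 element; Mn(II) is therefore d⁵. Fluoride is a weak-field ligand for a first-row metal, so the complex is high-spin. The d⁵ configuration leaves the e_g set evenly filled (or empty) — no strong Jahn–Teller driving force.

[MnBr₆]³−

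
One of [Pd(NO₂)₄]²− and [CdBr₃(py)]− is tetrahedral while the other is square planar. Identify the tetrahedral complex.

For [Pd(NO₂)₄]²−: Summing ligand charges against the −2 overall charge gives an oxidation state of +2 for palladium. Group 10 minus oxidation state 2 gives a d⁸ configuration. A 4d d⁸ ion has a large crystal-field splitting; square planar leaves the high-energy d_{x²−y²} orbital empty and maximises CFSE. → square planar.
For [CdBr₃(py)]−: Ligand charges: each bromide is −1; pyridine is neutral. With an overall charge of −1 the cadmium centre must be in the +2 oxidation state. Cadmium is a group-12 element; Cd(II) is therefore d¹⁰. A d¹⁰ ion has no crystal-field stabilisation preference between square planar and tetrahedral, so four ligands adopt the sterically favoured tetrahedral geometry. → tetrahedral.

[CdBr₃(py)]−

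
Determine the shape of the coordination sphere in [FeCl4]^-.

tetrahedral

Each chloride is −1; balancing the −1 overall charge requires Fe(III).
Group 8 minus oxidation state 3 gives a d⁵ configuration.
With 4 monodentate ligands the coordination number is 4.
Chloride is a weak-field ligand.
A high-spin d⁵ ion has zero CFSE in either geometry, so four ligands adopt the sterically favoured tetrahedral geometry.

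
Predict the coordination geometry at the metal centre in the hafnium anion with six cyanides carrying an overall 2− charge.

octahedral

Each cyanide is −1; balancing the −2 overall charge requires Hf(IV).
Hafnium is a group-4 element; Hf(IV) is therefore d⁰.
With 6 monodentate ligands the coordination number is 6.
Six donors around a single metal centre give an octahedral coordination sphere.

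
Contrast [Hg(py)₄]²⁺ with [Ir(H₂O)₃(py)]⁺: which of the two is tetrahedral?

For [Hg(py)₄]²⁺: Pyridine is neutral; balancing the +2 overall charge requires Hg(II). Mercury is a group-12 element; Hg(II) is therefore d¹⁰. A d¹⁰ ion has no crystal-field stabilisation preference between square planar and tetrahedral, so four ligands adopt the sterically favoured tetrahedral geometry. → tetrahedral.
For [Ir(H₂O)₃(py)]⁺: Ligand charges: water is neutral; pyridine is neutral. With an overall charge of +1 the iridium centre must be in the +1 oxidation state. Iridium is a group-9 element; Ir(I) is therefore d⁸. A 5d d⁸ ion has a large crystal-field splitting; square planar leaves the high-energy d_{x²−y²} orbital empty and maximises CFSE. → square planar.

[Hg(py)₄]²⁺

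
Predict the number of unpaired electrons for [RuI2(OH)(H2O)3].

Ligand charges: each iodide is −1; each hydroxide is −1; water is neutral. With an overall charge of 0 the ruthenium centre must be in the +3 oxidation state.
Ru sits in group 8, so the d-electron count is 8 − 3 = 5.
The spin state decides the count: a 4d ion has a large Δₒ and is invariably low-spin.
An octahedral low-spin d⁵ ion is t₂g⁵e_g⁰, giving 1 unpaired electron.

1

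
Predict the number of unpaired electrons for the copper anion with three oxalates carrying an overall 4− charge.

Each oxalate is −2; balancing the −4 overall charge requires Cu(II).
Cu sits in group 11, so the d-electron count is 11 − 2 = 9.
Counting donor atoms: 3×oxalate (bidentate) → 6 donors. Coordination number = 6.
In an octahedral field the d⁹ configuration is t₂g⁶e_g³ (only one arrangement possible), giving 1 unpaired electron.

1 unpaired electron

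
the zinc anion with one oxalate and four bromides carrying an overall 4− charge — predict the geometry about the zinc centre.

octahedral

Summing ligand charges against the −4 overall charge gives an oxidation state of +2 for zinc.
Zinc is a group-12 element; Zn(II) is therefore d¹⁰.
Counting donor atoms: 1×oxalate (bidentate) → 2 donors; 4×bromide (monodentate) → 4 donors. Coordination number = 6.
Six donors around a single metal centre give an octahedral coordination sphere.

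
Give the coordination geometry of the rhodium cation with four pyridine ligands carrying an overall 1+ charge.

Ligand charges: pyridine is neutral. With an overall charge of +1 the rhodium centre must be in the +1 oxidation state.
Rh sits in group 9, so the d-electron count is 9 − 1 = 8.
Coordination number: 4.
A 4d d⁸ ion has a large crystal-field splitting; square planar leaves the high-energy d_{x²−y²} orbital empty and maximises CFSE.

square planar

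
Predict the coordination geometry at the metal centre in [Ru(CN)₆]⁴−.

octahedral

Summing ligand charges against the −4 overall charge gives an oxidation state of +2 for ruthenium.
Ru sits in group 8, so the d-electron count is 8 − 2 = 6.
With 6 monodentate ligands the coordination number is 6.
Six donors around a single metal centre give an octahedral coordination sphere.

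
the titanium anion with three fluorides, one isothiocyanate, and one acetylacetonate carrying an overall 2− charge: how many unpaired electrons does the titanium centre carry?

1

Summing ligand charges against the −2 overall charge gives an oxidation state of +3 for titanium.
Group 4 minus oxidation state 3 gives a d¹ configuration.
Counting donor atoms: 3×fluoride (monodentate) → 3 donors; 1×isothiocyanate (monodentate) → 1 donor; 1×acetylacetonate (bidentate) → 2 donors. Coordination number = 6.
In an octahedral field the d¹ configuration is t₂g¹e_g⁰ (only one arrangement possible), giving 1 unpaired electron.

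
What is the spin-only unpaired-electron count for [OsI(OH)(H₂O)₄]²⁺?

Summing ligand charges against the +2 overall charge gives an oxidation state of +4 for osmium.
Group 8 minus oxidation state 4 gives a d⁴ configuration.
The spin state decides the count: a 5d ion has a large Δₒ and is invariably low-spin.
An octahedral low-spin d⁴ ion is t₂g⁴e_g⁰, giving 2 unpaired electrons.

2 unpaired electrons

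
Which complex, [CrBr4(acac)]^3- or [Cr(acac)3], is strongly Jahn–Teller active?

[CrBr4(acac)]^3-: Ligand charges: each bromide is −1; each acetylacetonate is −1. With an overall charge of −3 the chromium centre must be in the +2 oxidation state. Group 6 minus oxidation state 2 gives a d⁴ configuration. Acetylacetonate and bromide are weak-field ligands for a first-row metal, so the complex is high-spin. The t₂g³e_g¹ (high-spin) configuration has an unevenly filled e_g set; the Jahn–Teller theorem predicts a tetragonal distortion (typically axial elongation) to lift the degeneracy.
[Cr(acac)3]: Ligand charges: each acetylacetonate is −1. With an overall charge of 0 the chromium centre must be in the +3 oxidation state. Chromium is a group-6 element; Cr(III) is therefore d³. The d³ configuration leaves the e_g set evenly filled (or empty) — no strong Jahn–Teller driving force.

[CrBr4(acac)]^3-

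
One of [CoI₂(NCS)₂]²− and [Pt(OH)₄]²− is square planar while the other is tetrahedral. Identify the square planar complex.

[Pt(OH)₄]²−

For [CoI₂(NCS)₂]²−: Summing ligand charges against the −2 overall charge gives an oxidation state of +2 for cobalt. Group 9 minus oxidation state 2 gives a d⁷ configuration. For a high-spin 3d d⁷ ion with weak-field ligands the small Δₜ gives little square-planar CFSE advantage, so four ligands adopt the sterically favoured tetrahedral geometry. → tetrahedral.
For [Pt(OH)₄]²−: Each hydroxide is −1; balancing the −2 overall charge requires Pt(II). Platinum is a group-10 element; Pt(II) is therefore d⁸. A 5d d⁸ ion has a large crystal-field splitting; square planar leaves the high-energy d_{x²−y²} orbital empty and maximises CFSE. → square planar.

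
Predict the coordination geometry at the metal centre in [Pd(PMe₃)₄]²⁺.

square planar

Trimethylphosphine is neutral; balancing the +2 overall charge requires Pd(II).
Pd sits in group 10, so the d-electron count is 10 − 2 = 8.
With 4 monodentate ligands the coordination number is 4.
A 4d d⁸ ion has a large crystal-field splitting; square planar leaves the high-energy d_{x²−y²} orbital empty and maximises CFSE.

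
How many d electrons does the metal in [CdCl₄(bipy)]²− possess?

d10

Summing ligand charges against the −2 overall charge gives an oxidation state of +2 for cadmium.
Cd sits in group 12, so the d-electron count is 12 − 2 = 10.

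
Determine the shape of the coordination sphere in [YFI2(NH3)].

Each fluoride is −1; each iodide is −1; ammonia is neutral; balancing the 0 overall charge requires Y(III).
Group 3 minus oxidation state 3 gives a d⁰ configuration.
With 4 monodentate ligands the coordination number is 4.
A d⁰ ion has no crystal-field stabilisation preference between square planar and tetrahedral, so four ligands adopt the sterically favoured tetrahedral geometry.

tetrahedral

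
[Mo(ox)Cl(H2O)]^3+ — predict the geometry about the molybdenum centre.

tetrahedral

Each oxalate is −2; each chloride is −1; water is neutral; balancing the +3 overall charge requires Mo(VI).
Group 6 minus oxidation state 6 gives a d⁰ configuration.
Counting donor atoms: 1×oxalate (bidentate) → 2 donors; 1×chloride (monodentate) → 1 donor; 1×water (monodentate) → 1 donor. Coordination number = 4.
A d⁰ ion has no crystal-field stabilisation preference between square planar and tetrahedral, so four ligands adopt the sterically favoured tetrahedral geometry.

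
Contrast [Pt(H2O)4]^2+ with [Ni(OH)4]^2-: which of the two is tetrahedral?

[Ni(OH)4]^2-

For [Pt(H2O)4]^2+: Ligand charges: water is neutral. With an overall charge of +2 the platinum centre must be in the +2 oxidation state. Platinum is a group-10 element; Pt(II) is therefore d⁸. A 5d d⁸ ion has a large crystal-field splitting; square planar leaves the high-energy d_{x²−y²} orbital empty and maximises CFSE. → square planar.
For [Ni(OH)4]^2-: Summing ligand charges against the −2 overall charge gives an oxidation state of +2 for nickel. Nickel is a group-10 element; Ni(II) is therefore d⁸. Hydroxide is a weak-field ligand. With weak-field ligands the CFSE gain from square planar is small, so a 3d d⁸ ion takes the sterically preferred tetrahedral geometry. → tetrahedral.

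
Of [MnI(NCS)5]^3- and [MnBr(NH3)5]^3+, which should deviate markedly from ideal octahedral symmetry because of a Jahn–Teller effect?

[MnI(NCS)5]^3-: Each iodide is −1; each isothiocyanate is −1; balancing the −3 overall charge requires Mn(III). Group 7 minus oxidation state 3 gives a d⁴ configuration. Iodide and isothiocyanate are weak-field ligands for a first-row metal, so the complex is high-spin. The t₂g³e_g¹ (high-spin) configuration has an unevenly filled e_g set; the Jahn–Teller theorem predicts a tetragonal distortion (typically axial elongation) to lift the degeneracy.
[MnBr(NH3)5]^3+: Ligand charges: each bromide is −1; ammonia is neutral. With an overall charge of +3 the manganese centre must be in the +4 oxidation state. Group 7 minus oxidation state 4 gives a d³ configuration. The d³ configuration leaves the e_g set evenly filled (or empty) — no strong Jahn–Teller driving force.

[MnI(NCS)5]^3-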